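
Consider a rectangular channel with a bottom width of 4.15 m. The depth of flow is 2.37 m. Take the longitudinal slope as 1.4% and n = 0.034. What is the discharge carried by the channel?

Flow area A = b·y = 4.15 × 2.37 = 9.836 m². Wetted perimeter P = b + 2y = 4.15 + 2×2.37 = 8.89 m.
Hydraulic radius R = A/P = 9.836/8.89 = 1.106 m.
Manning's equation: Q = (1/n) A R^(2/3) S^(1/2) = (1/0.034) × 9.836 × 1.106^(2/3) × 0.014^(1/2) = 36.6 m³/s.

Q = 36.6 m³/s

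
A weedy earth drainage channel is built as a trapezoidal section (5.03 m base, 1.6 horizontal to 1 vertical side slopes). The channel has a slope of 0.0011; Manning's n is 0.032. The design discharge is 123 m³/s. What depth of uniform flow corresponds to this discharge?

Manning's equation rearranged: A R^(2/3) = nQ / (1·√S) = 0.032 × 123 / (√0.0011) = 118.7.
At y = 5.77 m: A R^(2/3) = 173.8 — too large.
At y = 4.84 m: A R^(2/3) = 118.5 — ≈ 118.7.

y_n = 4.84 m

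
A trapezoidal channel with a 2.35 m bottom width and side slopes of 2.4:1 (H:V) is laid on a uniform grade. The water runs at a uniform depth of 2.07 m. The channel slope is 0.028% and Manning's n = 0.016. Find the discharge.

With bottom width b = 2.35 m and side slope z = 2.4: A = (b + zy)y = (2.35 + 2.4×2.07)×2.07 = 15.15 m²; P = b + 2y√(1+z²) = 2.35 + 2×2.07×2.6 = 13.11 m.
Hydraulic radius R = A/P = 15.15/13.11 = 1.155 m.
Manning's equation: Q = (1/n) A R^(2/3) S^(1/2) = (1/0.016) × 15.15 × 1.155^(2/3) × 0.00028^(1/2) = 17.4 m³/s.

Q = 17.4 m³/s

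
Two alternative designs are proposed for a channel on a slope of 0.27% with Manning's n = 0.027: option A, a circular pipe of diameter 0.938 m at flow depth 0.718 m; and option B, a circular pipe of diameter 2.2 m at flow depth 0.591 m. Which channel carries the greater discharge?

Channel A: For a circular section of diameter D = 0.938 m at depth y = 0.718 m, the central angle is θ = 2 arccos(1 − 2y/D) = 4.261 rad. Then A = (D²/8)(θ − sin θ) = 0.5676 m² and P = Dθ/2 = 1.998 m. Hydraulic radius R = A/P = 0.5676/1.998 = 0.284 m. Q_A = (1/0.027)·0.5676·0.284^(2/3)·√0.0027 = 0.472 m³/s.
Channel B: For a circular section of diameter D = 2.2 m at depth y = 0.591 m, the central angle is θ = 2 arccos(1 − 2y/D) = 2.179 rad. Then A = (D²/8)(θ − sin θ) = 0.8222 m² and P = Dθ/2 = 2.397 m. Hydraulic radius R = A/P = 0.8222/2.397 = 0.343 m. Q_B = (1/0.027)·0.8222·0.343^(2/3)·√0.0027 = 0.7753 m³/s.
Q_A = 0.472 m³/s vs Q_B = 0.7753 m³/s, so channel B carries more.

channel B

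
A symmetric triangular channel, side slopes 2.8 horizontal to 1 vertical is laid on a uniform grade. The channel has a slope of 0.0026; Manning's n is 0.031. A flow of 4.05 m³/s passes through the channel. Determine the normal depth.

Manning's equation rearranged: A R^(2/3) = nQ / (1·√S) = 0.031 × 4.05 / (√0.0026) = 2.462.
At y = 1.41 m: A R^(2/3) = 4.237 — high.
At y = 0.954 m: A R^(2/3) = 1.495 — low.
At y = 1.15 m: A R^(2/3) = 2.46 — close enough.

y_n = 1.15 m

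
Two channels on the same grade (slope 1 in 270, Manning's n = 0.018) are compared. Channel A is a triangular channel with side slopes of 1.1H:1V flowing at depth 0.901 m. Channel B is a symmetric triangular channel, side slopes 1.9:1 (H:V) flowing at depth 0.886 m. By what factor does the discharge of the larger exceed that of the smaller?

Channel A: For a triangular section with side slope z = 1.1: A = zy² = 1.1×0.901² = 0.893 m²; P = 2y√(1+z²) = 2×0.901×1.487 = 2.679 m. Hydraulic radius R = A/P = 0.893/2.679 = 0.3333 m. Q_A = (1/0.018)·0.893·0.3333^(2/3)·√0.003704 = 1.451 m³/s.
Channel B: For a triangular section with side slope z = 1.9: A = zy² = 1.9×0.886² = 1.491 m²; P = 2y√(1+z²) = 2×0.886×2.147 = 3.805 m. Hydraulic radius R = A/P = 1.491/3.805 = 0.392 m. Q_B = (1/0.018)·1.491·0.392^(2/3)·√0.003704 = 2.701 m³/s.
The larger discharge is 2.701 m³/s and the smaller is 1.451 m³/s; the ratio is 1.86.

1.86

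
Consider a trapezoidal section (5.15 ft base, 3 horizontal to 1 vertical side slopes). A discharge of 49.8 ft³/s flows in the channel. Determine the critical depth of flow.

y_c = 1.14 ft

At critical depth, Q² T / (g A³) = 1, i.e. A³/T = Q²/g = 49.8²/32.2 = 77.02.
At y = 1.34 ft: A³/T = 140.7 — over.
At y = 0.93 ft: A³/T = 37.52 — short.
At y = 1.14 ft: A³/T = 77.77 — matches.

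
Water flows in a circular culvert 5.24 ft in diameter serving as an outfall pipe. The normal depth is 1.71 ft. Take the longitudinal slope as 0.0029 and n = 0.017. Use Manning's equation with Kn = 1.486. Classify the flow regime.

For a circular section of diameter D = 5.24 ft at depth y = 1.71 ft, the central angle is θ = 2 arccos(1 − 2y/D) = 2.432 rad. Then A = (D²/8)(θ − sin θ) = 6.112 ft² and P = Dθ/2 = 6.372 ft.
Hydraulic radius R = A/P = 6.112/6.372 = 0.9591 ft.
V = (1.486/n) R^(2/3) √S = (1.486/0.017) × 0.9591^(2/3) × √0.0029 = 4.578 ft/s. Hydraulic depth D_h = A/T = 6.112/4.914 = 1.244 ft.
Froude number Fr = V/√(g·D_h) = 4.578/√(32.2×1.244) = 0.723, which is less than 1, so the flow is subcritical.

subcritical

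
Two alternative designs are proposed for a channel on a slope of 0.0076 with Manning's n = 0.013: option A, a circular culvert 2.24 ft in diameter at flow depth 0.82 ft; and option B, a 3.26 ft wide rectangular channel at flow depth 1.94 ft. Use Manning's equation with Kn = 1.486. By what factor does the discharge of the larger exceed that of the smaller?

7.62

Channel A: For a circular section of diameter D = 2.24 ft at depth y = 0.82 ft, the central angle is θ = 2 arccos(1 − 2y/D) = 2.599 rad. Then A = (D²/8)(θ − sin θ) = 1.307 ft² and P = Dθ/2 = 2.911 ft. Hydraulic radius R = A/P = 1.307/2.911 = 0.4488 ft. Q_A = (1.486/0.013)·1.307·0.4488^(2/3)·√0.0076 = 7.632 ft³/s.
Channel B: Flow area A = b·y = 3.26 × 1.94 = 6.324 ft². Wetted perimeter P = b + 2y = 3.26 + 2×1.94 = 7.14 ft. Hydraulic radius R = A/P = 6.324/7.14 = 0.8858 ft. Q_B = (1.486/0.013)·6.324·0.8858^(2/3)·√0.0076 = 58.13 ft³/s.
The larger discharge is 58.13 ft³/s and the smaller is 7.632 ft³/s; the ratio is 7.62.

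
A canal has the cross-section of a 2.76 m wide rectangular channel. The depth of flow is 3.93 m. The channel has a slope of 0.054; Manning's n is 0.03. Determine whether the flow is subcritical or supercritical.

Flow area A = b·y = 2.76 × 3.93 = 10.85 m². Wetted perimeter P = b + 2y = 2.76 + 2×3.93 = 10.62 m.
Hydraulic radius R = A/P = 10.85/10.62 = 1.021 m.
V = (1/n) R^(2/3) √S = (1/0.03) × 1.021^(2/3) × √0.054 = 7.856 m/s. Hydraulic depth D_h = A/T = 10.85/2.76 = 3.93 m.
Froude number Fr = V/√(g·D_h) = 7.856/√(9.81×3.93) = 1.27, which is greater than 1, so the flow is supercritical.

supercritical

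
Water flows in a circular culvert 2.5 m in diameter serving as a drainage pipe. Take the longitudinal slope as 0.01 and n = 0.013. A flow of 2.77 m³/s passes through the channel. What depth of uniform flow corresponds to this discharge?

y_n = 0.535 m

Manning's equation rearranged: A R^(2/3) = nQ / (1·√S) = 0.013 × 2.77 / (√0.01) = 0.3601.
Try y = 0.385 m: A R^(2/3) = 0.1842 — short.
Try y = 0.597 m: A R^(2/3) = 0.4487 — over.
Try y = 0.535 m: A R^(2/3) = 0.3602 — ≈ 0.3601.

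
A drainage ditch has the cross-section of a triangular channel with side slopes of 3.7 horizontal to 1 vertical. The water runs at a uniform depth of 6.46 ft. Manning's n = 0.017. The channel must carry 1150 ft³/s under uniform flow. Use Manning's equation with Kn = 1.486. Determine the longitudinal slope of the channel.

S = 0.00159

For a triangular section with side slope z = 3.7: A = zy² = 3.7×6.46² = 154.4 ft²; P = 2y√(1+z²) = 2×6.46×3.833 = 49.52 ft.
Hydraulic radius R = A/P = 154.4/49.52 = 3.118 ft.
From Manning's equation, S = [nQ / (1.486 A R^(2/3))]² = [0.017 × 1150 / (1.486 × 154.4 × 3.118^(2/3))]² = 0.00159.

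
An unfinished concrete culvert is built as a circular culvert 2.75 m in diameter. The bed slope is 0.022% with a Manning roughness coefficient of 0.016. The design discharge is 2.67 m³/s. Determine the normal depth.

Manning's equation rearranged: A R^(2/3) = nQ / (1·√S) = 0.016 × 2.67 / (√0.00022) = 2.88.
Trying y = 1.97 m: A R^(2/3) = 3.99 — over.
Trying y = 1.34 m: A R^(2/3) = 2.214 — short.
Trying y = 1.57 m: A R^(2/3) = 2.877 — close enough.

y_n = 1.57 m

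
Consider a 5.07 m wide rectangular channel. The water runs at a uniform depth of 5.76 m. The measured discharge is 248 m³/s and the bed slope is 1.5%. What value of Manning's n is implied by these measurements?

n = 0.021

Flow area A = b·y = 5.07 × 5.76 = 29.2 m². Wetted perimeter P = b + 2y = 5.07 + 2×5.76 = 16.59 m.
Hydraulic radius R = A/P = 29.2/16.59 = 1.76 m.
Rearranging Manning's equation: n = (1/Q) A R^(2/3) S^(1/2) = (1/248) × 29.2 × 1.76^(2/3) × √0.015 = 0.021.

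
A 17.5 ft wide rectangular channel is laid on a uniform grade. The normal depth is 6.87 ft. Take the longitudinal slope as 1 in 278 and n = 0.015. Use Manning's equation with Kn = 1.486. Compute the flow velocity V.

V = 14.6 ft/s

Flow area A = b·y = 17.5 × 6.87 = 120.2 ft². Wetted perimeter P = b + 2y = 17.5 + 2×6.87 = 31.24 ft.
Hydraulic radius R = A/P = 120.2/31.24 = 3.848 ft.
From Manning's equation, V = (1.486/n) R^(2/3) S^(1/2) = (1.486/0.015) × 3.848^(2/3) × 0.003597^(1/2) = 14.6 ft/s.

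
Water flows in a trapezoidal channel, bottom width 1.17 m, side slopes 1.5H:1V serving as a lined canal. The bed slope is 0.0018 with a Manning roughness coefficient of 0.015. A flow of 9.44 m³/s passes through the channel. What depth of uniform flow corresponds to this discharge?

Manning's equation rearranged: A R^(2/3) = nQ / (1·√S) = 0.015 × 9.44 / (√0.0018) = 3.338.
Trying y = 1.16 m: A R^(2/3) = 2.482 — low.
Trying y = 1.61 m: A R^(2/3) = 5.087 — high.
Trying y = 1.33 m: A R^(2/3) = 3.336 — ≈ 3.338.

y_n = 1.33 m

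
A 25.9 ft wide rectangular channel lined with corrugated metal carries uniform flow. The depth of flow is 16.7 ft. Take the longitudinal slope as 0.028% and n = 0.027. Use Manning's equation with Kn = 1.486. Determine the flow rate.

Q = 1500 ft³/s

Flow area A = b·y = 25.9 × 16.7 = 432.5 ft². Wetted perimeter P = b + 2y = 25.9 + 2×16.7 = 59.3 ft.
Hydraulic radius R = A/P = 432.5/59.3 = 7.294 ft.
Manning's equation: Q = (1.486/n) A R^(2/3) S^(1/2) = (1.486/0.027) × 432.5 × 7.294^(2/3) × 0.00028^(1/2) = 1500 ft³/s.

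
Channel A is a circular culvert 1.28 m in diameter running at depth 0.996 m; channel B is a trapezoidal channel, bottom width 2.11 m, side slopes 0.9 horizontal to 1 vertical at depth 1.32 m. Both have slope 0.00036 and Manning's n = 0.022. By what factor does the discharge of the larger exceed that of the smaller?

Channel A: For a circular section of diameter D = 1.28 m at depth y = 0.996 m, the central angle is θ = 2 arccos(1 − 2y/D) = 4.321 rad. Then A = (D²/8)(θ − sin θ) = 1.074 m² and P = Dθ/2 = 2.766 m. Hydraulic radius R = A/P = 1.074/2.766 = 0.3885 m. Q_A = (1/0.022)·1.074·0.3885^(2/3)·√0.00036 = 0.4933 m³/s.
Channel B: With bottom width b = 2.11 m and side slope z = 0.9: A = (b + zy)y = (2.11 + 0.9×1.32)×1.32 = 4.353 m²; P = b + 2y√(1+z²) = 2.11 + 2×1.32×1.345 = 5.662 m. Hydraulic radius R = A/P = 4.353/5.662 = 0.7689 m. Q_B = (1/0.022)·4.353·0.7689^(2/3)·√0.00036 = 3.151 m³/s.
The larger discharge is 3.151 m³/s and the smaller is 0.4933 m³/s; the ratio is 6.39.

6.39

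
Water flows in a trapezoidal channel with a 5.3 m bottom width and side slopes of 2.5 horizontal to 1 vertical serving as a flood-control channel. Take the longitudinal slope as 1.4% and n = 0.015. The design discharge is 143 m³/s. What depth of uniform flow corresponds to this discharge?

Manning's equation rearranged: A R^(2/3) = nQ / (1·√S) = 0.015 × 143 / (√0.014) = 18.13.
At y = 1.3 m: A R^(2/3) = 10.39 — short.
At y = 1.88 m: A R^(2/3) = 21.45 — over.
At y = 1.73 m: A R^(2/3) = 18.16 — close enough.

y_n = 1.73 m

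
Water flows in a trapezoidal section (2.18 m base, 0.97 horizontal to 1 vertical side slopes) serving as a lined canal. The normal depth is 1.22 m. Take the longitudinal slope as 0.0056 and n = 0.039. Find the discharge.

Q = 6.42 m³/s

With bottom width b = 2.18 m and side slope z = 0.97: A = (b + zy)y = (2.18 + 0.97×1.22)×1.22 = 4.103 m²; P = b + 2y√(1+z²) = 2.18 + 2×1.22×1.393 = 5.579 m.
Hydraulic radius R = A/P = 4.103/5.579 = 0.7355 m.
Manning's equation: Q = (1/n) A R^(2/3) S^(1/2) = (1/0.039) × 4.103 × 0.7355^(2/3) × 0.0056^(1/2) = 6.42 m³/s.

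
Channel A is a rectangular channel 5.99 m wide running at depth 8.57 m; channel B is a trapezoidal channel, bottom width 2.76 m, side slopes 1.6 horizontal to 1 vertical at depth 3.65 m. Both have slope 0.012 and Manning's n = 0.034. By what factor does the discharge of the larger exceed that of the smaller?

1.81

Channel A: Flow area A = b·y = 5.99 × 8.57 = 51.33 m². Wetted perimeter P = b + 2y = 5.99 + 2×8.57 = 23.13 m. Hydraulic radius R = A/P = 51.33/23.13 = 2.219 m. Q_A = (1/0.034)·51.33·2.219^(2/3)·√0.012 = 281.4 m³/s.
Channel B: With bottom width b = 2.76 m and side slope z = 1.6: A = (b + zy)y = (2.76 + 1.6×3.65)×3.65 = 31.39 m²; P = b + 2y√(1+z²) = 2.76 + 2×3.65×1.887 = 16.53 m. Hydraulic radius R = A/P = 31.39/16.53 = 1.899 m. Q_B = (1/0.034)·31.39·1.899^(2/3)·√0.012 = 155.1 m³/s.
The larger discharge is 281.4 m³/s and the smaller is 155.1 m³/s; the ratio is 1.81.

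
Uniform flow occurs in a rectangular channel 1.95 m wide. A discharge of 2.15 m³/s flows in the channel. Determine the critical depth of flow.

y_c = 0.499 m

For a rectangular channel, critical depth y_c = (q²/g)^(1/3) where q = Q/b = 2.15/1.95 = 1.103 m²/s.
So y_c = (1.103²/9.81)^(1/3) = 0.499 m.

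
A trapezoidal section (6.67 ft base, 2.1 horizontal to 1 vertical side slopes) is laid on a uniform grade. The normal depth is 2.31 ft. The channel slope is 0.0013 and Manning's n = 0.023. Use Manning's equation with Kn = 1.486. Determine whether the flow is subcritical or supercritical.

subcritical

With bottom width b = 6.67 ft and side slope z = 2.1: A = (b + zy)y = (6.67 + 2.1×2.31)×2.31 = 26.61 ft²; P = b + 2y√(1+z²) = 6.67 + 2×2.31×2.326 = 17.42 ft.
Hydraulic radius R = A/P = 26.61/17.42 = 1.528 ft.
V = (1.486/n) R^(2/3) √S = (1.486/0.023) × 1.528^(2/3) × √0.0013 = 3.091 ft/s. Hydraulic depth D_h = A/T = 26.61/16.37 = 1.626 ft.
Froude number Fr = V/√(g·D_h) = 3.091/√(32.2×1.626) = 0.427, which is less than 1, so the flow is subcritical.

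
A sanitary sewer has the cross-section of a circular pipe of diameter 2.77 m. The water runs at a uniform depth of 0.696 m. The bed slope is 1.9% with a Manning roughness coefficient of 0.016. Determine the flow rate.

For a circular section of diameter D = 2.77 m at depth y = 0.696 m, the central angle is θ = 2 arccos(1 − 2y/D) = 2.1 rad. Then A = (D²/8)(θ − sin θ) = 1.187 m² and P = Dθ/2 = 2.909 m.
Hydraulic radius R = A/P = 1.187/2.909 = 0.4079 m.
Manning's equation: Q = (1/n) A R^(2/3) S^(1/2) = (1/0.016) × 1.187 × 0.4079^(2/3) × 0.019^(1/2) = 5.62 m³/s.

Q = 5.62 m³/s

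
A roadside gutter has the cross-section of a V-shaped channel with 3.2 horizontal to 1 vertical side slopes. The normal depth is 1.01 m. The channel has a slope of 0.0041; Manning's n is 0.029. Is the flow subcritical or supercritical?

For a triangular section with side slope z = 3.2: A = zy² = 3.2×1.01² = 3.264 m²; P = 2y√(1+z²) = 2×1.01×3.353 = 6.772 m.
Hydraulic radius R = A/P = 3.264/6.772 = 0.482 m.
V = (1/n) R^(2/3) √S = (1/0.029) × 0.482^(2/3) × √0.0041 = 1.357 m/s. Hydraulic depth D_h = A/T = 3.264/6.464 = 0.505 m.
Froude number Fr = V/√(g·D_h) = 1.357/√(9.81×0.505) = 0.61, which is less than 1, so the flow is subcritical.

subcritical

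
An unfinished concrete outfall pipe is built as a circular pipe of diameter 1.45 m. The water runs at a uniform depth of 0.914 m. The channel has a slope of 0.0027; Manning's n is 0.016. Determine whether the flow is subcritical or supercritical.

For a circular section of diameter D = 1.45 m at depth y = 0.914 m, the central angle is θ = 2 arccos(1 − 2y/D) = 3.669 rad. Then A = (D²/8)(θ − sin θ) = 1.097 m² and P = Dθ/2 = 2.66 m.
Hydraulic radius R = A/P = 1.097/2.66 = 0.4122 m.
V = (1/n) R^(2/3) √S = (1/0.016) × 0.4122^(2/3) × √0.0027 = 1.799 m/s. Hydraulic depth D_h = A/T = 1.097/1.4 = 0.7833 m.
Froude number Fr = V/√(g·D_h) = 1.799/√(9.81×0.7833) = 0.649, which is less than 1, so the flow is subcritical.

subcritical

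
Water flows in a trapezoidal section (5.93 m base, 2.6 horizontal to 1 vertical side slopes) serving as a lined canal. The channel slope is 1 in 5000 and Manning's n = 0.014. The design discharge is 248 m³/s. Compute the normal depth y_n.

y_n = 5.62 m

Manning's equation rearranged: A R^(2/3) = nQ / (1·√S) = 0.014 × 248 / (√0.0002) = 245.5.
At y = 4.46 m: A R^(2/3) = 145.5 — low.
At y = 6.6 m: A R^(2/3) = 355.9 — high.
At y = 5.62 m: A R^(2/3) = 245.4 — ≈ 245.5.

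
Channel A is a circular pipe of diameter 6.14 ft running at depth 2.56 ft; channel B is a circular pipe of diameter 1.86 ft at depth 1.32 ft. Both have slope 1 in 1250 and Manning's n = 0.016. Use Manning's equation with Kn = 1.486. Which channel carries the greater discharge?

channel A

Channel A: For a circular section of diameter D = 6.14 ft at depth y = 2.56 ft, the central angle is θ = 2 arccos(1 − 2y/D) = 2.808 rad. Then A = (D²/8)(θ − sin θ) = 11.69 ft² and P = Dθ/2 = 8.62 ft. Hydraulic radius R = A/P = 11.69/8.62 = 1.356 ft. Q_A = (1.486/0.016)·11.69·1.356^(2/3)·√0.0008 = 37.61 ft³/s.
Channel B: For a circular section of diameter D = 1.86 ft at depth y = 1.32 ft, the central angle is θ = 2 arccos(1 − 2y/D) = 4.007 rad. Then A = (D²/8)(θ − sin θ) = 2.062 ft² and P = Dθ/2 = 3.727 ft. Hydraulic radius R = A/P = 2.062/3.727 = 0.5534 ft. Q_B = (1.486/0.016)·2.062·0.5534^(2/3)·√0.0008 = 3.651 ft³/s.
Q_A = 37.61 ft³/s vs Q_B = 3.651 ft³/s, so channel A carries more.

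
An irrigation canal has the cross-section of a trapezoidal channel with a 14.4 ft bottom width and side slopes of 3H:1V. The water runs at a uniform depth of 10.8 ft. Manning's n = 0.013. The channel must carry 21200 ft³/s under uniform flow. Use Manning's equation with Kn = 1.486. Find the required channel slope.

S = 0.0121

With bottom width b = 14.4 ft and side slope z = 3: A = (b + zy)y = (14.4 + 3×10.8)×10.8 = 505.4 ft²; P = b + 2y√(1+z²) = 14.4 + 2×10.8×3.162 = 82.71 ft.
Hydraulic radius R = A/P = 505.4/82.71 = 6.111 ft.
From Manning's equation, S = [nQ / (1.486 A R^(2/3))]² = [0.013 × 21200 / (1.486 × 505.4 × 6.111^(2/3))]² = 0.0121.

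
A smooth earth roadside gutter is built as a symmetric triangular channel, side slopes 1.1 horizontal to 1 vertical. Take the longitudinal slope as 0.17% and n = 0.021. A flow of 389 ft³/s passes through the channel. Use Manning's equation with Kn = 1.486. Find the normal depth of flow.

Manning's equation rearranged: A R^(2/3) = nQ / (1.486·√S) = 0.021 × 389 / (1.486 × √0.0017) = 133.3.
At y = 9.61 ft: A R^(2/3) = 236.6 — high.
At y = 6.16 ft: A R^(2/3) = 72.29 — low.
At y = 7.75 ft: A R^(2/3) = 133.3 — matches.

y_n = 7.75 ft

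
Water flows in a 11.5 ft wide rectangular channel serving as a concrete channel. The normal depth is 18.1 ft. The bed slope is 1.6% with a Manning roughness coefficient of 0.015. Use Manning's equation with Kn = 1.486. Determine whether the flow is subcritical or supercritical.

supercritical

Flow area A = b·y = 11.5 × 18.1 = 208.2 ft². Wetted perimeter P = b + 2y = 11.5 + 2×18.1 = 47.7 ft.
Hydraulic radius R = A/P = 208.2/47.7 = 4.364 ft.
V = (1.486/n) R^(2/3) √S = (1.486/0.015) × 4.364^(2/3) × √0.016 = 33.46 ft/s. Hydraulic depth D_h = A/T = 208.2/11.5 = 18.1 ft.
Froude number Fr = V/√(g·D_h) = 33.46/√(32.2×18.1) = 1.39, which is greater than 1, so the flow is supercritical.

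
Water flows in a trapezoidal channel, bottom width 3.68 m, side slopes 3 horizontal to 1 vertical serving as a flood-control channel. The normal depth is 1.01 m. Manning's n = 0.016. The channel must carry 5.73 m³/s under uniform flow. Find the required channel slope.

With bottom width b = 3.68 m and side slope z = 3: A = (b + zy)y = (3.68 + 3×1.01)×1.01 = 6.777 m²; P = b + 2y√(1+z²) = 3.68 + 2×1.01×3.162 = 10.07 m.
Hydraulic radius R = A/P = 6.777/10.07 = 0.6731 m.
From Manning's equation, S = [nQ / (1 A R^(2/3))]² = [0.016 × 5.73 / (1 × 6.777 × 0.6731^(2/3))]² = 0.00031.

S = 0.00031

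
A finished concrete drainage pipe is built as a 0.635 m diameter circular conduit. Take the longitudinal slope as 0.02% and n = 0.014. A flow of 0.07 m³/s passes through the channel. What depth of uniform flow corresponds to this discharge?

y_n = 0.409 m

Manning's equation rearranged: A R^(2/3) = nQ / (1·√S) = 0.014 × 0.07 / (√0.0002) = 0.0693.
Trying y = 0.481 m: A R^(2/3) = 0.08564 — too large.
Trying y = 0.329 m: A R^(2/3) = 0.04929 — too small.
Trying y = 0.409 m: A R^(2/3) = 0.06932 — matches.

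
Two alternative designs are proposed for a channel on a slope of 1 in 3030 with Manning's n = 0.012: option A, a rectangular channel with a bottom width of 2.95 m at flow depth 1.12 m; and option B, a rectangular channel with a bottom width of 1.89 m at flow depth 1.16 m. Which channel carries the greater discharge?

channel A

Channel A: Flow area A = b·y = 2.95 × 1.12 = 3.304 m². Wetted perimeter P = b + 2y = 2.95 + 2×1.12 = 5.19 m. Hydraulic radius R = A/P = 3.304/5.19 = 0.6366 m. Q_A = (1/0.012)·3.304·0.6366^(2/3)·√0.00033 = 3.702 m³/s.
Channel B: Flow area A = b·y = 1.89 × 1.16 = 2.192 m². Wetted perimeter P = b + 2y = 1.89 + 2×1.16 = 4.21 m. Hydraulic radius R = A/P = 2.192/4.21 = 0.5208 m. Q_B = (1/0.012)·2.192·0.5208^(2/3)·√0.00033 = 2.148 m³/s.
Q_A = 3.702 m³/s vs Q_B = 2.148 m³/s, so channel A carries more.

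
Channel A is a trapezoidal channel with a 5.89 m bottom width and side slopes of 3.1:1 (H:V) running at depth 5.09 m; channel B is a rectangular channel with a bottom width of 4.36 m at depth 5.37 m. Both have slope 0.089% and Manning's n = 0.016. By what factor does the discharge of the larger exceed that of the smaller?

7.03

Channel A: With bottom width b = 5.89 m and side slope z = 3.1: A = (b + zy)y = (5.89 + 3.1×5.09)×5.09 = 110.3 m²; P = b + 2y√(1+z²) = 5.89 + 2×5.09×3.257 = 39.05 m. Hydraulic radius R = A/P = 110.3/39.05 = 2.825 m. Q_A = (1/0.016)·110.3·2.825^(2/3)·√0.00089 = 410.9 m³/s.
Channel B: Flow area A = b·y = 4.36 × 5.37 = 23.41 m². Wetted perimeter P = b + 2y = 4.36 + 2×5.37 = 15.1 m. Hydraulic radius R = A/P = 23.41/15.1 = 1.551 m. Q_B = (1/0.016)·23.41·1.551^(2/3)·√0.00089 = 58.48 m³/s.
The larger discharge is 410.9 m³/s and the smaller is 58.48 m³/s; the ratio is 7.03.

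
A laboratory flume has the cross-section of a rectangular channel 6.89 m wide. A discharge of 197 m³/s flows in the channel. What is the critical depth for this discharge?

y_c = 4.37 m

For a rectangular channel, critical depth y_c = (q²/g)^(1/3) where q = Q/b = 197/6.89 = 28.59 m²/s.
So y_c = (28.59²/9.81)^(1/3) = 4.37 m.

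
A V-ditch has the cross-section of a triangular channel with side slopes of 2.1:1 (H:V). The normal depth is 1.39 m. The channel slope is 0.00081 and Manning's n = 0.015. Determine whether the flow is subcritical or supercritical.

subcritical

For a triangular section with side slope z = 2.1: A = zy² = 2.1×1.39² = 4.057 m²; P = 2y√(1+z²) = 2×1.39×2.326 = 6.466 m.
Hydraulic radius R = A/P = 4.057/6.466 = 0.6275 m.
V = (1/n) R^(2/3) √S = (1/0.015) × 0.6275^(2/3) × √0.00081 = 1.391 m/s. Hydraulic depth D_h = A/T = 4.057/5.838 = 0.695 m.
Froude number Fr = V/√(g·D_h) = 1.391/√(9.81×0.695) = 0.533, which is less than 1, so the flow is subcritical.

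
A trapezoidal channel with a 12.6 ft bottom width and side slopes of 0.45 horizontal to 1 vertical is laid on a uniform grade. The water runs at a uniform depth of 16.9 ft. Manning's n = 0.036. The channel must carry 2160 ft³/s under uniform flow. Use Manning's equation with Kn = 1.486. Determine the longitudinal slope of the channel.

With bottom width b = 12.6 ft and side slope z = 0.45: A = (b + zy)y = (12.6 + 0.45×16.9)×16.9 = 341.5 ft²; P = b + 2y√(1+z²) = 12.6 + 2×16.9×1.097 = 49.66 ft.
Hydraulic radius R = A/P = 341.5/49.66 = 6.875 ft.
From Manning's equation, S = [nQ / (1.486 A R^(2/3))]² = [0.036 × 2160 / (1.486 × 341.5 × 6.875^(2/3))]² = 0.0018.

S = 0.0018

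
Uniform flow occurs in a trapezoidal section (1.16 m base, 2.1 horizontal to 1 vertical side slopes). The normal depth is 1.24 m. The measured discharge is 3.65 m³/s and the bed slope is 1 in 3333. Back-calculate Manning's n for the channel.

n = 0.017

With bottom width b = 1.16 m and side slope z = 2.1: A = (b + zy)y = (1.16 + 2.1×1.24)×1.24 = 4.667 m²; P = b + 2y√(1+z²) = 1.16 + 2×1.24×2.326 = 6.928 m.
Hydraulic radius R = A/P = 4.667/6.928 = 0.6737 m.
Rearranging Manning's equation: n = (1/Q) A R^(2/3) S^(1/2) = (1/3.65) × 4.667 × 0.6737^(2/3) × √0.0003 = 0.017.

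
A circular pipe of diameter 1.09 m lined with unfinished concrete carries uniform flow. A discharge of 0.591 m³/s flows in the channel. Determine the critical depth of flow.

At critical depth, Q² T / (g A³) = 1, i.e. A³/T = Q²/g = 0.591²/9.81 = 0.0356.
At y = 0.317 m: A³/T = 0.01158 — low.
At y = 0.512 m: A³/T = 0.07339 — high.
At y = 0.424 m: A³/T = 0.03562 — close enough.

y_c = 0.424 m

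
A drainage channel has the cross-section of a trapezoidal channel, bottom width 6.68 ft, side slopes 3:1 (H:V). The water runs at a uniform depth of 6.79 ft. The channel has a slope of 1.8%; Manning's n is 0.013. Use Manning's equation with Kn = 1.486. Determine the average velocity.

V = 36.7 ft/s

With bottom width b = 6.68 ft and side slope z = 3: A = (b + zy)y = (6.68 + 3×6.79)×6.79 = 183.7 ft²; P = b + 2y√(1+z²) = 6.68 + 2×6.79×3.162 = 49.62 ft.
Hydraulic radius R = A/P = 183.7/49.62 = 3.701 ft.
From Manning's equation, V = (1.486/n) R^(2/3) S^(1/2) = (1.486/0.013) × 3.701^(2/3) × 0.018^(1/2) = 36.7 ft/s.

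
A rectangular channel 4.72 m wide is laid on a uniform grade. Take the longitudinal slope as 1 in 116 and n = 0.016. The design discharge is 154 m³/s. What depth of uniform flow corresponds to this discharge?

Manning's equation rearranged: A R^(2/3) = nQ / (1·√S) = 0.016 × 154 / (√0.008621) = 26.54.
At y = 3.35 m: A R^(2/3) = 19.64 — short.
At y = 5.34 m: A R^(2/3) = 35 — over.
At y = 4.26 m: A R^(2/3) = 26.57 — ≈ 26.54.

y_n = 4.26 m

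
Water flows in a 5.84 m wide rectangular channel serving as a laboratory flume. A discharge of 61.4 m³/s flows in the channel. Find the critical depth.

For a rectangular channel, critical depth y_c = (q²/g)^(1/3) where q = Q/b = 61.4/5.84 = 10.51 m²/s.
So y_c = (10.51²/9.81)^(1/3) = 2.24 m.

y_c = 2.24 m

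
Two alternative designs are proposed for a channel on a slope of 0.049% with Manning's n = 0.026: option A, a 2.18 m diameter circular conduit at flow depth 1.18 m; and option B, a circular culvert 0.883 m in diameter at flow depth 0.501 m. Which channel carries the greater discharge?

Channel A: For a circular section of diameter D = 2.18 m at depth y = 1.18 m, the central angle is θ = 2 arccos(1 − 2y/D) = 3.307 rad. Then A = (D²/8)(θ − sin θ) = 2.062 m² and P = Dθ/2 = 3.605 m. Hydraulic radius R = A/P = 2.062/3.605 = 0.5721 m. Q_A = (1/0.026)·2.062·0.5721^(2/3)·√0.00049 = 1.21 m³/s.
Channel B: For a circular section of diameter D = 0.883 m at depth y = 0.501 m, the central angle is θ = 2 arccos(1 − 2y/D) = 3.412 rad. Then A = (D²/8)(θ − sin θ) = 0.3586 m² and P = Dθ/2 = 1.506 m. Hydraulic radius R = A/P = 0.3586/1.506 = 0.238 m. Q_B = (1/0.026)·0.3586·0.238^(2/3)·√0.00049 = 0.1172 m³/s.
Q_A = 1.21 m³/s vs Q_B = 0.1172 m³/s, so channel A carries more.

channel A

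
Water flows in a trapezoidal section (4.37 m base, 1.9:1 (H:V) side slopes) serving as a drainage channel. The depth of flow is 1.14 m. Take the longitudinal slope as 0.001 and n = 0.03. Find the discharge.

With bottom width b = 4.37 m and side slope z = 1.9: A = (b + zy)y = (4.37 + 1.9×1.14)×1.14 = 7.451 m²; P = b + 2y√(1+z²) = 4.37 + 2×1.14×2.147 = 9.265 m.
Hydraulic radius R = A/P = 7.451/9.265 = 0.8042 m.
Manning's equation: Q = (1/n) A R^(2/3) S^(1/2) = (1/0.03) × 7.451 × 0.8042^(2/3) × 0.001^(1/2) = 6.79 m³/s.

Q = 6.79 m³/s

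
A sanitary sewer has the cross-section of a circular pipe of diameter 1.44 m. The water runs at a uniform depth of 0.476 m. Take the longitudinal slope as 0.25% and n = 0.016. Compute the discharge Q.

Q = 0.608 m³/s

For a circular section of diameter D = 1.44 m at depth y = 0.476 m, the central angle is θ = 2 arccos(1 − 2y/D) = 2.45 rad. Then A = (D²/8)(θ − sin θ) = 0.4698 m² and P = Dθ/2 = 1.764 m.
Hydraulic radius R = A/P = 0.4698/1.764 = 0.2663 m.
Manning's equation: Q = (1/n) A R^(2/3) S^(1/2) = (1/0.016) × 0.4698 × 0.2663^(2/3) × 0.0025^(1/2) = 0.608 m³/s.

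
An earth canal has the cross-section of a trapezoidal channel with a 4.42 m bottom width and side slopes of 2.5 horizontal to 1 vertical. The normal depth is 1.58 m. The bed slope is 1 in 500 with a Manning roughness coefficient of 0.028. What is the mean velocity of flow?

With bottom width b = 4.42 m and side slope z = 2.5: A = (b + zy)y = (4.42 + 2.5×1.58)×1.58 = 13.22 m²; P = b + 2y√(1+z²) = 4.42 + 2×1.58×2.693 = 12.93 m.
Hydraulic radius R = A/P = 13.22/12.93 = 1.023 m.
From Manning's equation, V = (1/n) R^(2/3) S^(1/2) = (1/0.028) × 1.023^(2/3) × 0.002^(1/2) = 1.62 m/s.

V = 1.62 m/s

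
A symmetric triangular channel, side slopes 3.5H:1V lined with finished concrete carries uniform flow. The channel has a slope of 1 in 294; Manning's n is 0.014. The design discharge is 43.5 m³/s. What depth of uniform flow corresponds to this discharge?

y_n = 1.81 m

Manning's equation rearranged: A R^(2/3) = nQ / (1·√S) = 0.014 × 43.5 / (√0.003401) = 10.44.
At y = 1.24 m: A R^(2/3) = 3.812 — short.
At y = 2.02 m: A R^(2/3) = 14.01 — over.
At y = 1.81 m: A R^(2/3) = 10.45 — ≈ 10.44.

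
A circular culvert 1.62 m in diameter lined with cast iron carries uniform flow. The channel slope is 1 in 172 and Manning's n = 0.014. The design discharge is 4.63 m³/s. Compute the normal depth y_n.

Manning's equation rearranged: A R^(2/3) = nQ / (1·√S) = 0.014 × 4.63 / (√0.005814) = 0.8501.
Trying y = 0.72 m: A R^(2/3) = 0.4597 — too small.
Trying y = 1.3 m: A R^(2/3) = 1.106 — too large.
Trying y = 1.05 m: A R^(2/3) = 0.85 — close enough.

y_n = 1.05 m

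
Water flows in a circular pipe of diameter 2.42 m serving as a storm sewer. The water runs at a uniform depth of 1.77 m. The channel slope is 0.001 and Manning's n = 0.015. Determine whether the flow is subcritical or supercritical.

For a circular section of diameter D = 2.42 m at depth y = 1.77 m, the central angle is θ = 2 arccos(1 − 2y/D) = 4.104 rad. Then A = (D²/8)(θ − sin θ) = 3.605 m² and P = Dθ/2 = 4.966 m.
Hydraulic radius R = A/P = 3.605/4.966 = 0.726 m.
V = (1/n) R^(2/3) √S = (1/0.015) × 0.726^(2/3) × √0.001 = 1.703 m/s. Hydraulic depth D_h = A/T = 3.605/2.145 = 1.68 m.
Froude number Fr = V/√(g·D_h) = 1.703/√(9.81×1.68) = 0.419, which is less than 1, so the flow is subcritical.

subcritical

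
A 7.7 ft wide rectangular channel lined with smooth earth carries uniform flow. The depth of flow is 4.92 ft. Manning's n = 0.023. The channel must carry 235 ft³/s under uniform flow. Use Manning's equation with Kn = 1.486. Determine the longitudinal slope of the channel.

Flow area A = b·y = 7.7 × 4.92 = 37.88 ft². Wetted perimeter P = b + 2y = 7.7 + 2×4.92 = 17.54 ft.
Hydraulic radius R = A/P = 37.88/17.54 = 2.16 ft.
From Manning's equation, S = [nQ / (1.486 A R^(2/3))]² = [0.023 × 235 / (1.486 × 37.88 × 2.16^(2/3))]² = 0.0033.

S = 0.0033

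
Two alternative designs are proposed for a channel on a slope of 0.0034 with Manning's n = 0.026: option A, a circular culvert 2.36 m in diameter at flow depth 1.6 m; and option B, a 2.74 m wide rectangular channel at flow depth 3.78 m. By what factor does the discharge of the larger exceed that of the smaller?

4.21

Channel A: For a circular section of diameter D = 2.36 m at depth y = 1.6 m, the central angle is θ = 2 arccos(1 − 2y/D) = 3.869 rad. Then A = (D²/8)(θ − sin θ) = 3.157 m² and P = Dθ/2 = 4.566 m. Hydraulic radius R = A/P = 3.157/4.566 = 0.6914 m. Q_A = (1/0.026)·3.157·0.6914^(2/3)·√0.0034 = 5.536 m³/s.
Channel B: Flow area A = b·y = 2.74 × 3.78 = 10.36 m². Wetted perimeter P = b + 2y = 2.74 + 2×3.78 = 10.3 m. Hydraulic radius R = A/P = 10.36/10.3 = 1.006 m. Q_B = (1/0.026)·10.36·1.006^(2/3)·√0.0034 = 23.31 m³/s.
The larger discharge is 23.31 m³/s and the smaller is 5.536 m³/s; the ratio is 4.21.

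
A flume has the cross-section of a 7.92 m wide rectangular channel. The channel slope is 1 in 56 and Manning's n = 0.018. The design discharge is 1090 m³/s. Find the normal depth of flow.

Manning's equation rearranged: A R^(2/3) = nQ / (1·√S) = 0.018 × 1090 / (√0.01786) = 146.8.
Try y = 11.7 m: A R^(2/3) = 191 — over.
Try y = 8.12 m: A R^(2/3) = 123.5 — short.
Try y = 9.37 m: A R^(2/3) = 146.8 — matches.

y_n = 9.37 m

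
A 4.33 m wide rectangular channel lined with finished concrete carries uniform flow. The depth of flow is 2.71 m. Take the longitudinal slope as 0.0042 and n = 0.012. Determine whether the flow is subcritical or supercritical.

Flow area A = b·y = 4.33 × 2.71 = 11.73 m². Wetted perimeter P = b + 2y = 4.33 + 2×2.71 = 9.75 m.
Hydraulic radius R = A/P = 11.73/9.75 = 1.204 m.
V = (1/n) R^(2/3) √S = (1/0.012) × 1.204^(2/3) × √0.0042 = 6.111 m/s. Hydraulic depth D_h = A/T = 11.73/4.33 = 2.71 m.
Froude number Fr = V/√(g·D_h) = 6.111/√(9.81×2.71) = 1.19, which is greater than 1, so the flow is supercritical.

supercritical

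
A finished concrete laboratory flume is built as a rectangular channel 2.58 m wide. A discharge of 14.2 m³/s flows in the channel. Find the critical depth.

y_c = 1.46 m

For a rectangular channel, critical depth y_c = (q²/g)^(1/3) where q = Q/b = 14.2/2.58 = 5.504 m²/s.
So y_c = (5.504²/9.81)^(1/3) = 1.46 m.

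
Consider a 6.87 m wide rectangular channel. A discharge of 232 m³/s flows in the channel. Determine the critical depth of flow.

For a rectangular channel, critical depth y_c = (q²/g)^(1/3) where q = Q/b = 232/6.87 = 33.77 m²/s.
So y_c = (33.77²/9.81)^(1/3) = 4.88 m.

y_c = 4.88 m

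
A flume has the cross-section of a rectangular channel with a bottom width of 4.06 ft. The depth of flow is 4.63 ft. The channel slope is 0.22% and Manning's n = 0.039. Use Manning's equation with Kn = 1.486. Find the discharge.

Flow area A = b·y = 4.06 × 4.63 = 18.8 ft². Wetted perimeter P = b + 2y = 4.06 + 2×4.63 = 13.32 ft.
Hydraulic radius R = A/P = 18.8/13.32 = 1.411 ft.
Manning's equation: Q = (1.486/n) A R^(2/3) S^(1/2) = (1.486/0.039) × 18.8 × 1.411^(2/3) × 0.0022^(1/2) = 42.3 ft³/s.

Q = 42.3 ft³/s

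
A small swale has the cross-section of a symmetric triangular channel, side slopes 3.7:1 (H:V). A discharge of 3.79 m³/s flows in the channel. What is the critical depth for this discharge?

At critical depth, Q² T / (g A³) = 1, i.e. A³/T = Q²/g = 3.79²/9.81 = 1.464.
Try y = 0.536 m: A³/T = 0.3028 — short.
Try y = 0.862 m: A³/T = 3.258 — over.
Try y = 0.735 m: A³/T = 1.468 — matches.

y_c = 0.735 m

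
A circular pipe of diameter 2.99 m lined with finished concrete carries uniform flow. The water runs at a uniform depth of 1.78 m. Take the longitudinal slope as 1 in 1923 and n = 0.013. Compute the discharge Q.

Q = 6.73 m³/s

For a circular section of diameter D = 2.99 m at depth y = 1.78 m, the central angle is θ = 2 arccos(1 − 2y/D) = 3.525 rad. Then A = (D²/8)(θ − sin θ) = 4.358 m² and P = Dθ/2 = 5.27 m.
Hydraulic radius R = A/P = 4.358/5.27 = 0.8269 m.
Manning's equation: Q = (1/n) A R^(2/3) S^(1/2) = (1/0.013) × 4.358 × 0.8269^(2/3) × 0.00052^(1/2) = 6.73 m³/s.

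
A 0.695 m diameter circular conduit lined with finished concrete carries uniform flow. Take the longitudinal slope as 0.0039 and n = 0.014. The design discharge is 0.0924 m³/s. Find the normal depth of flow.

y_n = 0.197 m

Manning's equation rearranged: A R^(2/3) = nQ / (1·√S) = 0.014 × 0.0924 / (√0.0039) = 0.02071.
Try y = 0.142 m: A R^(2/3) = 0.0108 — low.
Try y = 0.233 m: A R^(2/3) = 0.02863 — high.
Try y = 0.197 m: A R^(2/3) = 0.02072 — matches.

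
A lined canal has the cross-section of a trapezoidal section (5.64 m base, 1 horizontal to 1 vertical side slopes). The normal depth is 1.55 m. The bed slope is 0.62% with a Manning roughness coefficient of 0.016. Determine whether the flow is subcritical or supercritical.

With bottom width b = 5.64 m and side slope z = 1: A = (b + zy)y = (5.64 + 1×1.55)×1.55 = 11.14 m²; P = b + 2y√(1+z²) = 5.64 + 2×1.55×1.414 = 10.02 m.
Hydraulic radius R = A/P = 11.14/10.02 = 1.112 m.
V = (1/n) R^(2/3) √S = (1/0.016) × 1.112^(2/3) × √0.0062 = 5.281 m/s. Hydraulic depth D_h = A/T = 11.14/8.74 = 1.275 m.
Froude number Fr = V/√(g·D_h) = 5.281/√(9.81×1.275) = 1.49, which is greater than 1, so the flow is supercritical.

supercritical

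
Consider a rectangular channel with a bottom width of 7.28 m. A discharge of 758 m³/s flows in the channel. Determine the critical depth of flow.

For a rectangular channel, critical depth y_c = (q²/g)^(1/3) where q = Q/b = 758/7.28 = 104.1 m²/s.
So y_c = (104.1²/9.81)^(1/3) = 10.3 m.

y_c = 10.3 m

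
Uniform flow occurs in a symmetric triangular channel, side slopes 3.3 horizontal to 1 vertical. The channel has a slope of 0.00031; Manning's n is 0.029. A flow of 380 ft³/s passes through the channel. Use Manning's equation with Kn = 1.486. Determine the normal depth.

y_n = 7.41 ft

Manning's equation rearranged: A R^(2/3) = nQ / (1.486·√S) = 0.029 × 380 / (1.486 × √0.00031) = 421.2.
At y = 8.32 ft: A R^(2/3) = 573.8 — over.
At y = 7.41 ft: A R^(2/3) = 421.3 — ≈ 421.2.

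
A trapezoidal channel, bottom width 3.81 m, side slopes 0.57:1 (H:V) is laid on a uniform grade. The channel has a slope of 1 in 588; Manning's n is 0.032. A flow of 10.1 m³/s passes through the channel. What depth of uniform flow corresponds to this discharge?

y_n = 1.63 m

Manning's equation rearranged: A R^(2/3) = nQ / (1·√S) = 0.032 × 10.1 / (√0.001701) = 7.837.
Try y = 1.95 m: A R^(2/3) = 10.57 — over.
Try y = 1.63 m: A R^(2/3) = 7.835 — ≈ 7.837.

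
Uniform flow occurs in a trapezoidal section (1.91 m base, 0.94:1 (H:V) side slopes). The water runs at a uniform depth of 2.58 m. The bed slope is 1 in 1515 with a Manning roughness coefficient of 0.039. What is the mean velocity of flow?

With bottom width b = 1.91 m and side slope z = 0.94: A = (b + zy)y = (1.91 + 0.94×2.58)×2.58 = 11.18 m²; P = b + 2y√(1+z²) = 1.91 + 2×2.58×1.372 = 8.992 m.
Hydraulic radius R = A/P = 11.18/8.992 = 1.244 m.
From Manning's equation, V = (1/n) R^(2/3) S^(1/2) = (1/0.039) × 1.244^(2/3) × 0.0006601^(1/2) = 0.762 m/s.

V = 0.762 m/s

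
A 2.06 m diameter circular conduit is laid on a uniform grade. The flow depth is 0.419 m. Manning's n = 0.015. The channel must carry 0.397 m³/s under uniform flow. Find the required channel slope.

S = 0.000942

For a circular section of diameter D = 2.06 m at depth y = 0.419 m, the central angle is θ = 2 arccos(1 − 2y/D) = 1.872 rad. Then A = (D²/8)(θ − sin θ) = 0.4861 m² and P = Dθ/2 = 1.928 m.
Hydraulic radius R = A/P = 0.4861/1.928 = 0.2522 m.
From Manning's equation, S = [nQ / (1 A R^(2/3))]² = [0.015 × 0.397 / (1 × 0.4861 × 0.2522^(2/3))]² = 0.000942.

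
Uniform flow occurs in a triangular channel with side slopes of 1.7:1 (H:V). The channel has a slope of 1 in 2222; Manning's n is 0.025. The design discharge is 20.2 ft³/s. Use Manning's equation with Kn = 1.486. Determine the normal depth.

Manning's equation rearranged: A R^(2/3) = nQ / (1.486·√S) = 0.025 × 20.2 / (1.486 × √0.00045) = 16.02.
At y = 3.62 ft: A R^(2/3) = 29.97 — too large.
At y = 2.86 ft: A R^(2/3) = 15.99 — ≈ 16.02.

y_n = 2.86 ft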